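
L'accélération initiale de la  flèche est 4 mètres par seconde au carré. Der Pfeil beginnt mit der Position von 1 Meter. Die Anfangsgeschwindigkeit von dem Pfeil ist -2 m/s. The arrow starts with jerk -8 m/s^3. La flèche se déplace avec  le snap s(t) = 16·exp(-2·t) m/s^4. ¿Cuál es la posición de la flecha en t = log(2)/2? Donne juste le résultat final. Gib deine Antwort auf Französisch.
La réponse est 1/2.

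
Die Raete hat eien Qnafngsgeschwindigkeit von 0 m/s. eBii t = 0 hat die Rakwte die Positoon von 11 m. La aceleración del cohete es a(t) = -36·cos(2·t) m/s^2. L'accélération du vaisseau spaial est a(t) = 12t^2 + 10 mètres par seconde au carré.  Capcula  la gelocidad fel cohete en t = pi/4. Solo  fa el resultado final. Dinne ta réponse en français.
v(pi/4) = -18.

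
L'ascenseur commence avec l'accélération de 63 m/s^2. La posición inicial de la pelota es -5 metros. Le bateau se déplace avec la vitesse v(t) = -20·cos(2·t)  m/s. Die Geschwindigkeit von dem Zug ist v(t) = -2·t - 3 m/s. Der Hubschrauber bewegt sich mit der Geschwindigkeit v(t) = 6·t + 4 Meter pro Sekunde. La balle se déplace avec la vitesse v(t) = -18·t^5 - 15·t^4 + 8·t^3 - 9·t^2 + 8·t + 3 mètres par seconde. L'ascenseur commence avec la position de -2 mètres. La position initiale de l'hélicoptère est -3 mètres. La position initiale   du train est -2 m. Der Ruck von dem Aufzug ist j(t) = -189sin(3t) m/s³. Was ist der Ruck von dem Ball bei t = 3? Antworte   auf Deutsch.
Wir müssen unsere Gleichung für die Geschwindigkeit v(t) = -18·t^5 - 15·t^4 + 8·t^3 - 9·t^2 + 8·t + 3 2-mal ableiten. Die Ableitung von der Geschwindigkeit ergibt die Beschleunigung: a(t) = -90·t^4 - 60·t^3 + 24·t^2 - 18·t + 8. Die Ableitung von der Beschleunigung ergibt den Ruck: j(t) = -360·t^3 - 180·t^2 + 48·t - 18. Wir haben den Ruck j(t) = -360·t^3 - 180·t^2 + 48·t - 18. Durch Einsetzen von t = 3: j(3) = -11214.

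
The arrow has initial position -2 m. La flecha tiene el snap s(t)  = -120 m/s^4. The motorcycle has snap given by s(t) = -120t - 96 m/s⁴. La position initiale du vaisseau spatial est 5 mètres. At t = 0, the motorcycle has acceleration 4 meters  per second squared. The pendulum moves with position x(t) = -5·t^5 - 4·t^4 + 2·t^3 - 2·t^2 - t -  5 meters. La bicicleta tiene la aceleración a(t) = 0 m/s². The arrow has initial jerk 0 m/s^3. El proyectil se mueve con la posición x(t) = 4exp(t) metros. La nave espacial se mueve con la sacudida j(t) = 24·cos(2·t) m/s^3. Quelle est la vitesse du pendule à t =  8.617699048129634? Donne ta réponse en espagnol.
Para resolver esto, necesitamos tomar 1 derivada de nuestra ecuación de la posición x(t) = -5·t^5 - 4·t^4 + 2·t^3 - 2·t^2 - t - 5. Derivando la posición, obtenemos la velocidad: v(t) = -25·t^4 - 16·t^3 + 6·t^2 - 4·t - 1. De la ecuación de la velocidad v(t) = -25·t^4 - 16·t^3 + 6·t^2 - 4·t - 1, sustituimos t = 8.617699048129634 para obtener v = -147711.019424327.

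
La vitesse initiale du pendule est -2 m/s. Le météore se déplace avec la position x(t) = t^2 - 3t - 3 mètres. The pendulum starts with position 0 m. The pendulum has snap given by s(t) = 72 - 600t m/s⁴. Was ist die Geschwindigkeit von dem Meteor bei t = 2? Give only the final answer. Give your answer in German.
Bei t = 2, v = 1.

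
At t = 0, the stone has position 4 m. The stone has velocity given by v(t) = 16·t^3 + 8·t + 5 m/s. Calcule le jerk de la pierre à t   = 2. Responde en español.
Partiendo de la velocidad v(t) = 16·t^3 + 8·t + 5, tomamos 2 derivadas. La derivada de la velocidad da la aceleración: a(t) = 48·t^2 + 8. Tomando d/dt de a(t), encontramos j(t) = 96·t. Tenemos la sacudida j(t) = 96·t. Sustituyendo t = 2: j(2) = 192.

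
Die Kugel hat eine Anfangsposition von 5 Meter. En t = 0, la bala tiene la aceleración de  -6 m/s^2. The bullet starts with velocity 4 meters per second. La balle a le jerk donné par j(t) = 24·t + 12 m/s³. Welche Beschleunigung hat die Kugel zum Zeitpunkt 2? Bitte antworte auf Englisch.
To solve this, we need to take 1 integral of our jerk equation j(t) = 24·t + 12. Taking ∫j(t)dt and applying a(0) = -6, we find a(t) = 12·t^2 + 12·t - 6. Using a(t) = 12·t^2 + 12·t - 6 and substituting t = 2, we find a = 66.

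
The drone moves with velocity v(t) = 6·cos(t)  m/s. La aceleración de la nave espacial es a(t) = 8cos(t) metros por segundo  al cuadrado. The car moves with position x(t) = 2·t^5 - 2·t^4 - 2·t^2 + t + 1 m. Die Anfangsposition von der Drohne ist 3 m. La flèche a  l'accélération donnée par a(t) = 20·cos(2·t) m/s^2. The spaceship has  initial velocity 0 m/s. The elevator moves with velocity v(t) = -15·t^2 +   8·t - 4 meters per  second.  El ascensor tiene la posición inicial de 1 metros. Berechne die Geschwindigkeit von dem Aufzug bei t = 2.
Mit v(t) = -15·t^2 + 8·t - 4 und Einsetzen von t = 2, finden wir v = -48.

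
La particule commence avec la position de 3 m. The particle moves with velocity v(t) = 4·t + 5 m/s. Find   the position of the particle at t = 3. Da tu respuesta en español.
Para resolver esto, necesitamos tomar 1 antiderivada de nuestra ecuación de la velocidad v(t) = 4·t + 5. La integral de la velocidad es la posición. Usando x(0) = 3, obtenemos x(t) = 2·t^2 + 5·t + 3. Usando x(t) = 2·t^2 + 5·t + 3 y sustituyendo t = 3, encontramos x = 36.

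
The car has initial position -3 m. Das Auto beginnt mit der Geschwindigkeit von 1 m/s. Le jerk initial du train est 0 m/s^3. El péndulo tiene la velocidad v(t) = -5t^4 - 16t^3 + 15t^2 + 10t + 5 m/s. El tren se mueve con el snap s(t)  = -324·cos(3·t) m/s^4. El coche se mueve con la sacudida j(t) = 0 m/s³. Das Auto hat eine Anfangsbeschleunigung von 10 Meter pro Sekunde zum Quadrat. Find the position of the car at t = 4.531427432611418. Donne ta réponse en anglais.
We must find the integral of our jerk equation j(t) = 0 3 times. Taking ∫j(t)dt and applying a(0) = 10, we find a(t) = 10. Finding the antiderivative of a(t) and using v(0) = 1: v(t) = 10·t + 1. Finding the antiderivative of v(t) and using x(0) = -3: x(t) = 5·t^2 + t - 3. Using x(t) = 5·t^2 + t - 3 and substituting t = 4.531427432611418, we find x = 104.200600317728.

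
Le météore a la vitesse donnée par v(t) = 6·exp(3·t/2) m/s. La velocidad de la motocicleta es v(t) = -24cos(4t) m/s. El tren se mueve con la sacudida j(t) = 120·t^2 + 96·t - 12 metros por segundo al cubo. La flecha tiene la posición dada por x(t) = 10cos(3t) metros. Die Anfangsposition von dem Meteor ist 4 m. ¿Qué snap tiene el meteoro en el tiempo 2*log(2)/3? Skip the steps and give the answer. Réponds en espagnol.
s(2*log(2)/3) = 81/2.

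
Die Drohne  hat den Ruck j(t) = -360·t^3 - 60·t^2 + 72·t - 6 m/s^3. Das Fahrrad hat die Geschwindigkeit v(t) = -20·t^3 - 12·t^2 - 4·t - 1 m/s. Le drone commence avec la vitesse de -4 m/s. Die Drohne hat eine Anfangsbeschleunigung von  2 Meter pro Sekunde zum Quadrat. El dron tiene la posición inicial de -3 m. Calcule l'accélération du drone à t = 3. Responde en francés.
Nous devons trouver la primitive de notre équation du jerk j(t) = -360·t^3 - 60·t^2 + 72·t - 6 1 fois. En intégrant le jerk et en utilisant la condition initiale a(0) = 2, nous obtenons a(t) = -90·t^4 - 20·t^3 + 36·t^2 - 6·t + 2. En utilisant a(t) = -90·t^4 - 20·t^3 + 36·t^2 - 6·t + 2 et en substituant t = 3, nous trouvons a = -7522.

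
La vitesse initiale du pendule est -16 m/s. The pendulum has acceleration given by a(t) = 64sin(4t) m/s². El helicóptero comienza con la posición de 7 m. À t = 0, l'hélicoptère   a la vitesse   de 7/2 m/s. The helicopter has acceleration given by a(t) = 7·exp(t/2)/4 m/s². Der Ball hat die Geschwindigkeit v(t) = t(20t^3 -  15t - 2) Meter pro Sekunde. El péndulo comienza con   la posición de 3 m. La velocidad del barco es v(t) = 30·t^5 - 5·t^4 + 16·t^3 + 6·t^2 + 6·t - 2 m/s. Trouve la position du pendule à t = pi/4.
Pour résoudre ceci, nous devons prendre 2 intégrales de notre équation de l'accélération a(t) = 64·sin(4·t). La primitive de l'accélération est la vitesse. En utilisant v(0) = -16, nous obtenons v(t) = -16·cos(4·t). L'intégrale de la vitesse, avec x(0) = 3, donne la position: x(t) = 3 - 4·sin(4·t). Nous avons la position x(t) = 3 - 4·sin(4·t). En substituant t = pi/4: x(pi/4) = 3.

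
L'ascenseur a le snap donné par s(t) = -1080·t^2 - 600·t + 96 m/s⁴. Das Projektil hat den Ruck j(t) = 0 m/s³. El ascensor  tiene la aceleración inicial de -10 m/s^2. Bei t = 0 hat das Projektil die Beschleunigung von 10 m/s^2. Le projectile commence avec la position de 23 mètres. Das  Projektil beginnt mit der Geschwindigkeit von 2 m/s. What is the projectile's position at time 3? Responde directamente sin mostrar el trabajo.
The position at t = 3 is x = 74.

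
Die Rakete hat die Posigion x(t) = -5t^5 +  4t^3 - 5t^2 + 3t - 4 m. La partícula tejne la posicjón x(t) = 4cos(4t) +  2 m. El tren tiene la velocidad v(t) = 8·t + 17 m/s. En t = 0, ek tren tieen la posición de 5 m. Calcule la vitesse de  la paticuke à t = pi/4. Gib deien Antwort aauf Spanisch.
Debemos derivar nuestra ecuación de la posición x(t) = 4·cos(4·t) + 2 1 vez. Tomando d/dt de x(t), encontramos v(t) = -16·sin(4·t). De la ecuación de la velocidad v(t) = -16·sin(4·t), sustituimos t = pi/4 para obtener v = 0.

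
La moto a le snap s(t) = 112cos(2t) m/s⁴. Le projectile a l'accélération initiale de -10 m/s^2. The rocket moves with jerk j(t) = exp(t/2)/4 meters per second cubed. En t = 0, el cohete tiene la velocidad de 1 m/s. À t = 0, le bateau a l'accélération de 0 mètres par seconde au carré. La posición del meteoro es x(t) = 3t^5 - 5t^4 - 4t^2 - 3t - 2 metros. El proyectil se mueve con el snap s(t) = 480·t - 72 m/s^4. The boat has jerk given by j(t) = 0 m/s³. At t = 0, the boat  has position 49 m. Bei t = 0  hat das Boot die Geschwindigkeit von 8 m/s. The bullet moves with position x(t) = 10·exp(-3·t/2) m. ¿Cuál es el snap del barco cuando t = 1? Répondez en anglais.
To solve this, we need to take 1 derivative of our jerk equation j(t) = 0. Taking d/dt of j(t), we find s(t) = 0. From the given snap equation s(t) = 0, we substitute t = 1 to get s = 0.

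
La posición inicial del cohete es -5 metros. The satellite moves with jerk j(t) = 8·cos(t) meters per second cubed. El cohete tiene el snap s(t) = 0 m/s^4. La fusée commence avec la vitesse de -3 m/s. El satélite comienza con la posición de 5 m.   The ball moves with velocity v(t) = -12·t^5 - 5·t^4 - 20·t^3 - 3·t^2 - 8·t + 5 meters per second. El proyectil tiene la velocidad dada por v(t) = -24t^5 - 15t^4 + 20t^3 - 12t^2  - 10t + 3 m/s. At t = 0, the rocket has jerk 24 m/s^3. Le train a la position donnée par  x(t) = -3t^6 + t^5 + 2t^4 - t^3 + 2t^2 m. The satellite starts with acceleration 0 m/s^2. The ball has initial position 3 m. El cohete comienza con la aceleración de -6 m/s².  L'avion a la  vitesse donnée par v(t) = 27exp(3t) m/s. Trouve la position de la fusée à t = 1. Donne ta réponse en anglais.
We must find the antiderivative of our snap equation s(t) = 0 4 times. The antiderivative of snap, with j(0) = 24, gives jerk: j(t) = 24. Finding the antiderivative of j(t) and using a(0) = -6: a(t) = 24·t - 6. Integrating acceleration and using the initial condition v(0) = -3, we get v(t) = 12·t^2 - 6·t - 3. Finding the antiderivative of v(t) and using x(0) = -5: x(t) = 4·t^3 - 3·t^2 - 3·t - 5. Using x(t) = 4·t^3 - 3·t^2 - 3·t - 5 and substituting t = 1, we find x = -7.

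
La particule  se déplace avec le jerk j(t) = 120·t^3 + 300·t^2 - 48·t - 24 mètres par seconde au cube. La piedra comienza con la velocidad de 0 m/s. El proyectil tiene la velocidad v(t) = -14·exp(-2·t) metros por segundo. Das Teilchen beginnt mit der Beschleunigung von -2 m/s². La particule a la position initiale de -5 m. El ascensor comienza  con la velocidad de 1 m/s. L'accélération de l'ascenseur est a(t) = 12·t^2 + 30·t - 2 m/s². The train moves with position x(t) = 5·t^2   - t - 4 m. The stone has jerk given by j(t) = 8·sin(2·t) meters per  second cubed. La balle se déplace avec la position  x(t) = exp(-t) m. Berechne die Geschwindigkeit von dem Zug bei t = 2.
Um dies zu lösen, müssen wir 1 Ableitung unserer Gleichung für die Position x(t) = 5·t^2 - t - 4 nehmen. Mit d/dt von x(t) finden wir v(t) = 10·t - 1. Mit v(t) = 10·t - 1 und Einsetzen von t = 2, finden wir v = 19.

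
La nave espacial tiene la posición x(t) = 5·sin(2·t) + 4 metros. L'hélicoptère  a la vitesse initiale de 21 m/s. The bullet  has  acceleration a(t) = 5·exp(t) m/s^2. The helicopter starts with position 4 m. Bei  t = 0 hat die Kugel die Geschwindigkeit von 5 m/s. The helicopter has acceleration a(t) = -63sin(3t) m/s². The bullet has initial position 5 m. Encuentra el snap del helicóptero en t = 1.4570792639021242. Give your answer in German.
Um dies zu lösen, müssen wir 2 Ableitungen unserer Gleichung für die Beschleunigung a(t) = -63·sin(3·t) nehmen. Durch Ableiten von der Beschleunigung erhalten wir den Ruck: j(t) = -189·cos(3·t). Die Ableitung von dem Ruck ergibt den Snap: s(t) = 567·sin(3·t). Aus der Gleichung für den Snap s(t) = 567·sin(3·t), setzen wir t = 1.4570792639021242 ein und erhalten s = -534.323866183513.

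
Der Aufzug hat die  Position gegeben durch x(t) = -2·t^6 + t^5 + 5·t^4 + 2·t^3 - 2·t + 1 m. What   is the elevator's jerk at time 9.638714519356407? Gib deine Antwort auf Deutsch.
Um dies zu lösen, müssen wir 3 Ableitungen unserer Gleichung für die Position x(t) = -2·t^6 + t^5 + 5·t^4 + 2·t^3 - 2·t + 1 nehmen. Durch Ableiten von der Position erhalten wir die Geschwindigkeit: v(t) = -12·t^5 + 5·t^4 + 20·t^3 + 6·t^2 - 2. Durch Ableiten von der Geschwindigkeit erhalten wir die Beschleunigung: a(t) = -60·t^4 + 20·t^3 + 60·t^2 + 12·t. Die Ableitung von der Beschleunigung ergibt den Ruck: j(t) = -240·t^3 + 60·t^2 + 120·t + 12. Aus der Gleichung für den Ruck j(t) = -240·t^3 + 60·t^2 + 120·t + 12, setzen wir t = 9.638714519356407 ein und erhalten j = -208172.988605974.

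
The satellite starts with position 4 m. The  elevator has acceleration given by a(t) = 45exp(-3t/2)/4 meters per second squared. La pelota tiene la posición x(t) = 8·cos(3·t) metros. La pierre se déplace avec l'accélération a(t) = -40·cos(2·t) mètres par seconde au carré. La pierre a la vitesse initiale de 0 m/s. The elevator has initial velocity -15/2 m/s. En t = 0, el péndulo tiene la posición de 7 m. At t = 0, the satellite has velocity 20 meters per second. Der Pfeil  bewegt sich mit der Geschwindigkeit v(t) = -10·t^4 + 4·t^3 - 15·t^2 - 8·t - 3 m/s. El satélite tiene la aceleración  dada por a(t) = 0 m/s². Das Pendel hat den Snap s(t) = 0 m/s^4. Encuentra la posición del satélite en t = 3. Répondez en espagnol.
Debemos encontrar la antiderivada de nuestra ecuación de la aceleración a(t) = 0 2 veces. Integrando la aceleración y usando la condición inicial v(0) = 20, obtenemos v(t) = 20. Tomando ∫v(t)dt y aplicando x(0) = 4, encontramos x(t) = 20·t + 4. De la ecuación de la posición x(t) = 20·t + 4, sustituimos t = 3 para obtener x = 64.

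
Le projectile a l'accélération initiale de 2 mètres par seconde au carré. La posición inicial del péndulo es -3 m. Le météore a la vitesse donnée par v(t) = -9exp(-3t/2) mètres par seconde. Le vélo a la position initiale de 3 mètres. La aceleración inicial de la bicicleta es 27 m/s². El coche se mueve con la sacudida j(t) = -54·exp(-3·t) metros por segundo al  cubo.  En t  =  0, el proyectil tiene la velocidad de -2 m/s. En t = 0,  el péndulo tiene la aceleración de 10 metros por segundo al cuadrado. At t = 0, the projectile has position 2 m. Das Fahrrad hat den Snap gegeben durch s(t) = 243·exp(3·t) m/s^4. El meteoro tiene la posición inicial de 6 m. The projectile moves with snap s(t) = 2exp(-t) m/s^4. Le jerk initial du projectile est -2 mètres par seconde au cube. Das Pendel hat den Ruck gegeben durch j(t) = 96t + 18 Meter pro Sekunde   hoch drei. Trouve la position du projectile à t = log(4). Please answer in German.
Wir müssen unsere Gleichung für den Snap s(t) = 2·exp(-t) 4-mal integrieren. Das Integral von dem Snap, mit j(0) = -2, ergibt den Ruck: j(t) = -2·exp(-t). Mit ∫j(t)dt und Anwendung von a(0) = 2, finden wir a(t) = 2·exp(-t). Durch Integration von der Beschleunigung und Verwendung der Anfangsbedingung v(0) = -2, erhalten wir v(t) = -2·exp(-t). Mit ∫v(t)dt und Anwendung von x(0) = 2, finden wir x(t) = 2·exp(-t). Aus der Gleichung für die Position x(t) = 2·exp(-t), setzen wir t = log(4) ein und erhalten x = 1/2.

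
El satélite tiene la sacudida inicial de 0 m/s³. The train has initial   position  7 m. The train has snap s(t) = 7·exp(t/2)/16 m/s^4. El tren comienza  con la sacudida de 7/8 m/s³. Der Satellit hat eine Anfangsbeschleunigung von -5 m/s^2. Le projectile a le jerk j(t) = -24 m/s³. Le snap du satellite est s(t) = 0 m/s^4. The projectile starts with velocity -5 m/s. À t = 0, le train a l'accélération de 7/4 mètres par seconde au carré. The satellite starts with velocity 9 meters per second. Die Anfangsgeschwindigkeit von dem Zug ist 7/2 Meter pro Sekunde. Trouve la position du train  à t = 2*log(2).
Nous devons trouver l'intégrale de notre équation du snap s(t) = 7·exp(t/2)/16 4 fois. En intégrant le snap et en utilisant la condition initiale j(0) = 7/8, nous obtenons j(t) = 7·exp(t/2)/8. En intégrant le jerk et en utilisant la condition initiale a(0) = 7/4, nous obtenons a(t) = 7·exp(t/2)/4. En prenant ∫a(t)dt et en appliquant v(0) = 7/2, nous trouvons v(t) = 7·exp(t/2)/2. L'intégrale de la vitesse, avec x(0) = 7, donne la position: x(t) = 7·exp(t/2). Nous avons la position x(t) = 7·exp(t/2). En substituant t = 2*log(2): x(2*log(2)) = 14.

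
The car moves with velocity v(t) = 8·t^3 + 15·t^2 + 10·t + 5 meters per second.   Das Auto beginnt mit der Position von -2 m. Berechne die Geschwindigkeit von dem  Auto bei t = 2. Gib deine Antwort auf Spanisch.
Usando v(t) = 8·t^3 + 15·t^2 + 10·t + 5 y sustituyendo t = 2, encontramos v = 149.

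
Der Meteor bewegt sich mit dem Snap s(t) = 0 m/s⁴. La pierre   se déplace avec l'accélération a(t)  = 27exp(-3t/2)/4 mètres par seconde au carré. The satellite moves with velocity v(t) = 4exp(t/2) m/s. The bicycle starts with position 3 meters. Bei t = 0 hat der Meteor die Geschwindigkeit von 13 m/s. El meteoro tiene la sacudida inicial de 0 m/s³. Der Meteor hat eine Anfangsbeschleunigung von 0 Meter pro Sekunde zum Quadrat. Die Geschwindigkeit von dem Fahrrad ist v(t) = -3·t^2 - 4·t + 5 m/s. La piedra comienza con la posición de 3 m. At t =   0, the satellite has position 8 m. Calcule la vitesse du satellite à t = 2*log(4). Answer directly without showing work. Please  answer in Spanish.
La respuesta es 16.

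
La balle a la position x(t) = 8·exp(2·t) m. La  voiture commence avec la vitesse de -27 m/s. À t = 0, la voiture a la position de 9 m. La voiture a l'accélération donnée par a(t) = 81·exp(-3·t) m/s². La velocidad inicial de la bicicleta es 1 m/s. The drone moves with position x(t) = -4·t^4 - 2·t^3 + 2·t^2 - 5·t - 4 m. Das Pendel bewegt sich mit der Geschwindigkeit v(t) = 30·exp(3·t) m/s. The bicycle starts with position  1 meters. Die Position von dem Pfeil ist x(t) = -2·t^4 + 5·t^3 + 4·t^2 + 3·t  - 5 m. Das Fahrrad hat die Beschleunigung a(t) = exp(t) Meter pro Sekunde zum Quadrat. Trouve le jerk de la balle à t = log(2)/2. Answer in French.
Nous devons dériver notre équation de la position x(t) = 8·exp(2·t) 3 fois. En prenant d/dt de x(t), nous trouvons v(t) = 16·exp(2·t). En dérivant la vitesse, nous obtenons l'accélération: a(t) = 32·exp(2·t). En prenant d/dt de a(t), nous trouvons j(t) = 64·exp(2·t). Nous avons le jerk j(t) = 64·exp(2·t). En substituant t = log(2)/2: j(log(2)/2) = 128.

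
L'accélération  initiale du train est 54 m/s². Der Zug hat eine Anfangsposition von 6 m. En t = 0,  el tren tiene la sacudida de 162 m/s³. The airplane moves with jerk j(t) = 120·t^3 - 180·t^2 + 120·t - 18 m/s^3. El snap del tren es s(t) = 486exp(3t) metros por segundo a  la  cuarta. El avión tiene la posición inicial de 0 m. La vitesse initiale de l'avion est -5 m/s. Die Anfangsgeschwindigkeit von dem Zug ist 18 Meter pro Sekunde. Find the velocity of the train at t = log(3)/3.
We must find the integral of our snap equation s(t) = 486·exp(3·t) 3 times. Finding the antiderivative of s(t) and using j(0) = 162: j(t) = 162·exp(3·t). Taking ∫j(t)dt and applying a(0) = 54, we find a(t) = 54·exp(3·t). Integrating acceleration and using the initial condition v(0) = 18, we get v(t) = 18·exp(3·t). We have velocity v(t) = 18·exp(3·t). Substituting t = log(3)/3: v(log(3)/3) = 54.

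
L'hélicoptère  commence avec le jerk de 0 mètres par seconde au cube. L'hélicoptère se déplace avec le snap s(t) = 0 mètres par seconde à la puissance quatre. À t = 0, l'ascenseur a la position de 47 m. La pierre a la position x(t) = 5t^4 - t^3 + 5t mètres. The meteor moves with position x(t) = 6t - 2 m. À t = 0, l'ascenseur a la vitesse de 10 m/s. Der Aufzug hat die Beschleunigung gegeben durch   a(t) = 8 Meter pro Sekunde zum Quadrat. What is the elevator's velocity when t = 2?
To find the answer, we compute 1 integral of a(t) = 8. Integrating acceleration and using the initial condition v(0) = 10, we get v(t) = 8·t + 10. Using v(t) = 8·t + 10 and substituting t = 2, we find v = 26.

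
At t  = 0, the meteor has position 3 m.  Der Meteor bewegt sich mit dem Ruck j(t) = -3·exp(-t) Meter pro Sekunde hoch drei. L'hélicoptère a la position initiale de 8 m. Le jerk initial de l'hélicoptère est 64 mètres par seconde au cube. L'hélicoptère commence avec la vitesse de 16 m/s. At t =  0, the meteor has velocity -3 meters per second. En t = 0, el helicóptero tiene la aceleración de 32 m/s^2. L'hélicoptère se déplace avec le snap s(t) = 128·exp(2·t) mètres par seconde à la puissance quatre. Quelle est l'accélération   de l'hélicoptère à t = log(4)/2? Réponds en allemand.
Wir müssen unsere Gleichung für den Snap s(t) = 128·exp(2·t) 2-mal integrieren. Das Integral von dem Snap ist der Ruck. Mit j(0) = 64 erhalten wir j(t) = 64·exp(2·t). Mit ∫j(t)dt und Anwendung von a(0) = 32, finden wir a(t) = 32·exp(2·t). Wir haben die Beschleunigung a(t) = 32·exp(2·t). Durch Einsetzen von t = log(4)/2: a(log(4)/2) = 128.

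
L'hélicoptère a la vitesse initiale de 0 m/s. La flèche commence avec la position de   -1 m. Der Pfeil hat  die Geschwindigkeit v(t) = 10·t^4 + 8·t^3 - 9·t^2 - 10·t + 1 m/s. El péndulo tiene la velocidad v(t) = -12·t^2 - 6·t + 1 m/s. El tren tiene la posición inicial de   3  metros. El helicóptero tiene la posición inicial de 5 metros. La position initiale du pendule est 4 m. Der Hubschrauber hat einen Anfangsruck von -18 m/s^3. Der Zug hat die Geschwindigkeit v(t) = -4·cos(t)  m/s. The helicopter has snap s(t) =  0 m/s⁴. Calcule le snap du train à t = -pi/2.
Pour résoudre ceci, nous devons prendre 3 dérivées de notre équation de la vitesse v(t) = -4·cos(t). La dérivée de la vitesse donne l'accélération: a(t) = 4·sin(t). En prenant d/dt de a(t), nous trouvons j(t) = 4·cos(t). En dérivant le jerk, nous obtenons le snap: s(t) = -4·sin(t). De l'équation du snap s(t) = -4·sin(t), nous substituons t = -pi/2 pour obtenir s = 4.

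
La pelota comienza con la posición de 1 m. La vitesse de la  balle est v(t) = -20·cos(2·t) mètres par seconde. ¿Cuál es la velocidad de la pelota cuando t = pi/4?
Tenemos la velocidad v(t) = -20·cos(2·t). Sustituyendo t = pi/4: v(pi/4) = 0.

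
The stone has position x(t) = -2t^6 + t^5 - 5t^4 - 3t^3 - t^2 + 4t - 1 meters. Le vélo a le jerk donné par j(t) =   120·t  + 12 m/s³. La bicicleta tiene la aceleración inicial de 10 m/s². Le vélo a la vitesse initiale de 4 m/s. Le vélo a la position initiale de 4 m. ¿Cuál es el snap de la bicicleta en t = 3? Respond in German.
Um dies zu lösen, müssen wir 1 Ableitung unserer Gleichung für den Ruck j(t) = 120·t + 12 nehmen. Die Ableitung von dem Ruck ergibt den Snap: s(t) = 120. Mit s(t) = 120 und Einsetzen von t = 3, finden wir s = 120.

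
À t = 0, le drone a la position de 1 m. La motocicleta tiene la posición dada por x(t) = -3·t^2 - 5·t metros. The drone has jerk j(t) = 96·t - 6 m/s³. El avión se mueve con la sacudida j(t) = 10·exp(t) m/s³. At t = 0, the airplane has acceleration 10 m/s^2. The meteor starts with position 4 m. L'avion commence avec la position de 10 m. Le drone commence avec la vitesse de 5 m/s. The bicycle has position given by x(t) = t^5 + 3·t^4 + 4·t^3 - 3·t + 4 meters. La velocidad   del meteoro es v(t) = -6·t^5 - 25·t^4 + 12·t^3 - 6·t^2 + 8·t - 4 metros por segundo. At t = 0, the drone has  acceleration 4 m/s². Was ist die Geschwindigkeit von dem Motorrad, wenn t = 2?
Um dies zu lösen, müssen wir 1 Ableitung unserer Gleichung für die Position x(t) = -3·t^2 - 5·t nehmen. Die Ableitung von der Position ergibt die Geschwindigkeit: v(t) = -6·t - 5. Aus der Gleichung für die Geschwindigkeit v(t) = -6·t - 5, setzen wir t = 2 ein und erhalten v = -17.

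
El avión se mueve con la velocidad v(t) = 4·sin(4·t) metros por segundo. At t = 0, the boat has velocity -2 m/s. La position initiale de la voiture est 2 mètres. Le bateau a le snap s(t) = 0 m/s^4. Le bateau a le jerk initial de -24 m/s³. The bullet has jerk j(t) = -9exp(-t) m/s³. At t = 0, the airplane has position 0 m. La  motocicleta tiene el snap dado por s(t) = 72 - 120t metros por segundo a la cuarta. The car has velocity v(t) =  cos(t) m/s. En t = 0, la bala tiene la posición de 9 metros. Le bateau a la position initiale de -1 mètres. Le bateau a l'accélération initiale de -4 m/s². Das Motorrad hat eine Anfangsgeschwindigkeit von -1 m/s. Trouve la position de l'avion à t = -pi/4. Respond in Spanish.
Para resolver esto, necesitamos tomar 1 antiderivada de nuestra ecuación de la velocidad v(t) = 4·sin(4·t). La integral de la velocidad es la posición. Usando x(0) = 0, obtenemos x(t) = 1 - cos(4·t). Usando x(t) = 1 - cos(4·t) y sustituyendo t = -pi/4, encontramos x = 2.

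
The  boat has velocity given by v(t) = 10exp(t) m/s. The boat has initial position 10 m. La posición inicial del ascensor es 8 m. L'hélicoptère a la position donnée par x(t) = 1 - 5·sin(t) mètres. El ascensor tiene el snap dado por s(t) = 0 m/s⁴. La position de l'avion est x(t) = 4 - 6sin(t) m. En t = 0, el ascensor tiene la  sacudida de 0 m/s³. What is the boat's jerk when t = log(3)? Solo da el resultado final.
At t = log(3), j = 30.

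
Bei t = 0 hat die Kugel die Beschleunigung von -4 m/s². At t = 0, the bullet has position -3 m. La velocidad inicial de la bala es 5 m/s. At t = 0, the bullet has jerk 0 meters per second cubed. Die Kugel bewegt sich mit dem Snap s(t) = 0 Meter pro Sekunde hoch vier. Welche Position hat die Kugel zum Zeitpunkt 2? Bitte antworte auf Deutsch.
Ausgehend von dem Snap s(t) = 0, nehmen wir 4 Integrale. Die Stammfunktion von dem Snap ist der Ruck. Mit j(0) = 0 erhalten wir j(t) = 0. Die Stammfunktion von dem Ruck ist die Beschleunigung. Mit a(0) = -4 erhalten wir a(t) = -4. Das Integral von der Beschleunigung ist die Geschwindigkeit. Mit v(0) = 5 erhalten wir v(t) = 5 - 4·t. Mit ∫v(t)dt und Anwendung von x(0) = -3, finden wir x(t) = -2·t^2 + 5·t - 3. Wir haben die Position x(t) = -2·t^2 + 5·t - 3. Durch Einsetzen von t = 2: x(2) = -1.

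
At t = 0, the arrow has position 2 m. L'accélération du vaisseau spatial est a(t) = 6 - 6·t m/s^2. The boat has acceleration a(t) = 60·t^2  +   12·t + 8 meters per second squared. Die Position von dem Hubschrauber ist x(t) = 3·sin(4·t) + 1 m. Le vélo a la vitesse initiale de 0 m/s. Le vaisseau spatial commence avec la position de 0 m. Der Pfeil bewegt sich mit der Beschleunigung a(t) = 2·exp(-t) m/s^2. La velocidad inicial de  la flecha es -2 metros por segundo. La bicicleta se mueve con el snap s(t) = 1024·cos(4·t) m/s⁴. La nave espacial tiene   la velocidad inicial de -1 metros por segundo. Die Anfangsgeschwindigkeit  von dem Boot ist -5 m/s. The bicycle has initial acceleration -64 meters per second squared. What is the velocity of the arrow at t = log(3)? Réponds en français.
Nous devons intégrer notre équation de l'accélération a(t) = 2·exp(-t) 1 fois. L'intégrale de l'accélération, avec v(0) = -2, donne la vitesse: v(t) = -2·exp(-t). En utilisant v(t) = -2·exp(-t) et en substituant t = log(3), nous trouvons v = -2/3.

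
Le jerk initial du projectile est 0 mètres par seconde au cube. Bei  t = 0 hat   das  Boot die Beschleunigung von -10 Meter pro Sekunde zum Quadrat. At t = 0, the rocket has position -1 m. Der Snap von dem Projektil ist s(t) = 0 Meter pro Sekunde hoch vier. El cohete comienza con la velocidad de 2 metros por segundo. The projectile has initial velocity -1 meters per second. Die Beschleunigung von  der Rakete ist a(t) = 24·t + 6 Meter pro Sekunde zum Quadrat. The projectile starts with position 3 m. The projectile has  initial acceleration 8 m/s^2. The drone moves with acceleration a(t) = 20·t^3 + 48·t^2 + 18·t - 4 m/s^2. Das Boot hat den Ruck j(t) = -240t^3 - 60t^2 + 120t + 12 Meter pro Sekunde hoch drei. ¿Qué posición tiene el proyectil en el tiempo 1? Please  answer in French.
Pour résoudre ceci, nous devons prendre 4 primitives de notre équation du snap s(t) = 0. En intégrant le snap et en utilisant la condition initiale j(0) = 0, nous obtenons j(t) = 0. En prenant ∫j(t)dt et en appliquant a(0) = 8, nous trouvons a(t) = 8. La primitive de l'accélération, avec v(0) = -1, donne la vitesse: v(t) = 8·t - 1. En prenant ∫v(t)dt et en appliquant x(0) = 3, nous trouvons x(t) = 4·t^2 - t + 3. Nous avons la position x(t) = 4·t^2 - t + 3. En substituant t = 1: x(1) = 6.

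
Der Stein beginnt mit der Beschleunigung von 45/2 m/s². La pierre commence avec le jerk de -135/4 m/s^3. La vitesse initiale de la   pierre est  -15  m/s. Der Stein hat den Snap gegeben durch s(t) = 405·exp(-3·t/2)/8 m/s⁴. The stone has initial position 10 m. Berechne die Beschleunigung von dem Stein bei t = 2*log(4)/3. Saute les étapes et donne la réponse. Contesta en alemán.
Bei t = 2*log(4)/3, a = 45/8.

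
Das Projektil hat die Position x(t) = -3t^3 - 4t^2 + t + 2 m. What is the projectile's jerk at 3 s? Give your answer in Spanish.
Para resolver esto, necesitamos tomar 3 derivadas de nuestra ecuación de la posición x(t) = -3·t^3 - 4·t^2 + t + 2. La derivada de la posición da la velocidad: v(t) = -9·t^2 - 8·t + 1. Derivando la velocidad, obtenemos la aceleración: a(t) = -18·t - 8. Tomando d/dt de a(t), encontramos j(t) = -18. De la ecuación de la sacudida j(t) = -18, sustituimos t = 3 para obtener j = -18.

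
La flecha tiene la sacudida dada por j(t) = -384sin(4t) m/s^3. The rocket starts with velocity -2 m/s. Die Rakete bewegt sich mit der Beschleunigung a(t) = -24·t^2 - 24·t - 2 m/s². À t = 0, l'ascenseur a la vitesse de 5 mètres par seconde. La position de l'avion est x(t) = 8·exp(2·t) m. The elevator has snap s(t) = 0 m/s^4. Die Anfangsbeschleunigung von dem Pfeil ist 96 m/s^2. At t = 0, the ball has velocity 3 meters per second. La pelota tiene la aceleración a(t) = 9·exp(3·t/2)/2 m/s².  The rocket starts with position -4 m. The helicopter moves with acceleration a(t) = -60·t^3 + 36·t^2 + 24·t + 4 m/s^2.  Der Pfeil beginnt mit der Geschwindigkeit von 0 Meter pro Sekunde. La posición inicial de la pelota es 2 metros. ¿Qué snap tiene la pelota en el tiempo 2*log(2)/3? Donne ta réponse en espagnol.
Para resolver esto, necesitamos tomar 2 derivadas de nuestra ecuación de la aceleración a(t) = 9·exp(3·t/2)/2. La derivada de la aceleración da la sacudida: j(t) = 27·exp(3·t/2)/4. La derivada de la sacudida da el snap: s(t) = 81·exp(3·t/2)/8. Usando s(t) = 81·exp(3·t/2)/8 y sustituyendo t = 2*log(2)/3, encontramos s = 81/4.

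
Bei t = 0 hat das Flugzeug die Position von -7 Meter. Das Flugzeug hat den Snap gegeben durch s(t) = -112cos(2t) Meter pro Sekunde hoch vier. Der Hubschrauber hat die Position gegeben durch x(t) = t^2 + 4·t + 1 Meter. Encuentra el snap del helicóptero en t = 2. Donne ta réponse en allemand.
Ausgehend von der Position x(t) = t^2 + 4·t + 1, nehmen wir 4 Ableitungen. Durch Ableiten von der Position erhalten wir die Geschwindigkeit: v(t) = 2·t + 4. Durch Ableiten von der Geschwindigkeit erhalten wir die Beschleunigung: a(t) = 2. Durch Ableiten von der Beschleunigung erhalten wir den Ruck: j(t) = 0. Mit d/dt von j(t) finden wir s(t) = 0. Aus der Gleichung für den Snap s(t) = 0, setzen wir t = 2 ein und erhalten s = 0.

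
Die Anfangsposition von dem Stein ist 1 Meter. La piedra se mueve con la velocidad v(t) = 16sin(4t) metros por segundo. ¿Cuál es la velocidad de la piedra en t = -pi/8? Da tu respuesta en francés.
Nous avons la vitesse v(t) = 16·sin(4·t). En substituant t = -pi/8: v(-pi/8) = -16.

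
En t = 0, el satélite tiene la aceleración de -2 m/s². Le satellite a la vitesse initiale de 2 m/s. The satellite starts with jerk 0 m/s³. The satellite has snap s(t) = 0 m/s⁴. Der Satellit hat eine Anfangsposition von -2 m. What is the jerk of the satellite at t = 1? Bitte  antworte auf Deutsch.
Wir müssen unsere Gleichung für den Snap s(t) = 0 1-mal integrieren. Das Integral von dem Snap, mit j(0) = 0, ergibt den Ruck: j(t) = 0. Wir haben den Ruck j(t) = 0. Durch Einsetzen von t = 1: j(1) = 0.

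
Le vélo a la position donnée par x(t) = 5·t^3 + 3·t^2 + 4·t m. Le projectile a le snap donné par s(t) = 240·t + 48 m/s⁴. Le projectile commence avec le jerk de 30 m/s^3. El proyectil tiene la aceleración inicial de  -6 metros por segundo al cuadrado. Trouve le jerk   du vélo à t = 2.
Pour résoudre ceci, nous devons prendre 3 dérivées de notre équation de la position x(t) = 5·t^3 + 3·t^2 + 4·t. En prenant d/dt de x(t), nous trouvons v(t) = 15·t^2 + 6·t + 4. La dérivée de la vitesse donne l'accélération: a(t) = 30·t + 6. La dérivée de l'accélération donne le jerk: j(t) = 30. De l'équation du jerk j(t) = 30, nous substituons t = 2 pour obtenir j = 30.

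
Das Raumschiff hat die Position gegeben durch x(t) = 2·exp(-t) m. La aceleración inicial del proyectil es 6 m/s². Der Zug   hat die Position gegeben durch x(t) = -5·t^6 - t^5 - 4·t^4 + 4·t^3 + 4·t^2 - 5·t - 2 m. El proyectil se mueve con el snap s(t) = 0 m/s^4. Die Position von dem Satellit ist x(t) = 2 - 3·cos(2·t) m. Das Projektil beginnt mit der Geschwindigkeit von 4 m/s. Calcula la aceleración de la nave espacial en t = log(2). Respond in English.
Starting from position x(t) = 2·exp(-t), we take 2 derivatives. Differentiating position, we get velocity: v(t) = -2·exp(-t). Taking d/dt of v(t), we find a(t) = 2·exp(-t). Using a(t) = 2·exp(-t) and substituting t = log(2), we find a = 1.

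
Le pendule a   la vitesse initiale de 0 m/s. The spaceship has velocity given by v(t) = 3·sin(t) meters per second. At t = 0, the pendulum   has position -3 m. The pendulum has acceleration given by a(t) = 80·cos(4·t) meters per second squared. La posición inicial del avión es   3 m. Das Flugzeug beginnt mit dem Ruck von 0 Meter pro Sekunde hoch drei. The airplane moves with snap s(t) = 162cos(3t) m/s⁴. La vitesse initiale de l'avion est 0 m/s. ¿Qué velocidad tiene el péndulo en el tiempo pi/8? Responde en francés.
Nous devons intégrer notre équation de l'accélération a(t) = 80·cos(4·t) 1 fois. L'intégrale de l'accélération est la vitesse. En utilisant v(0) = 0, nous obtenons v(t) = 20·sin(4·t). De l'équation de la vitesse v(t) = 20·sin(4·t), nous substituons t = pi/8 pour obtenir v = 20.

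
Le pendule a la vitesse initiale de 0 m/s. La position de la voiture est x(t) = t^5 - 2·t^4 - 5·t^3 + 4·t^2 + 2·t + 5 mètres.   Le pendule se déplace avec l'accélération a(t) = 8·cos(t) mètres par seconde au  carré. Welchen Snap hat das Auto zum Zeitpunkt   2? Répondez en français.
Nous devons dériver notre équation de la position x(t) = t^5 - 2·t^4 - 5·t^3 + 4·t^2 + 2·t + 5 4 fois. En prenant d/dt de x(t), nous trouvons v(t) = 5·t^4 - 8·t^3 - 15·t^2 + 8·t + 2. En dérivant la vitesse, nous obtenons l'accélération: a(t) = 20·t^3 - 24·t^2 - 30·t + 8. En dérivant l'accélération, nous obtenons le jerk: j(t) = 60·t^2 - 48·t - 30. La dérivée du jerk donne le snap: s(t) = 120·t - 48. Nous avons le snap s(t) = 120·t - 48. En substituant t = 2: s(2) = 192.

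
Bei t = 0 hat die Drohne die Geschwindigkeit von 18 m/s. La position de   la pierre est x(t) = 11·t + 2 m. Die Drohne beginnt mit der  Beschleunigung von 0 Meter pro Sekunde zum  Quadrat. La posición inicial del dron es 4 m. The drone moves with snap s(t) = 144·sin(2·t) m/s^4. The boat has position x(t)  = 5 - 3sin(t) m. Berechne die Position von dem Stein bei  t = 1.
Mit x(t) = 11·t + 2 und Einsetzen von t = 1, finden wir x = 13.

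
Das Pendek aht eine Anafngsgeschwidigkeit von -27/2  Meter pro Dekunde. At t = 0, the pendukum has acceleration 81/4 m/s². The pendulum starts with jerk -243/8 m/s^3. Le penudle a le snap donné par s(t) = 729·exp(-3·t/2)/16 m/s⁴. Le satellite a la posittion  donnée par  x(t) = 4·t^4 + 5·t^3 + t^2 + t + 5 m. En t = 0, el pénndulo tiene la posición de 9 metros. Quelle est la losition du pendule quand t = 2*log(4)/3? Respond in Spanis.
Para resolver esto, necesitamos tomar 4 integrales de nuestra ecuación del snap s(t) = 729·exp(-3·t/2)/16. La integral del snap es la sacudida. Usando j(0) = -243/8, obtenemos j(t) = -243·exp(-3·t/2)/8. Tomando ∫j(t)dt y aplicando a(0) = 81/4, encontramos a(t) = 81·exp(-3·t/2)/4. Integrando la aceleración y usando la condición inicial v(0) = -27/2, obtenemos v(t) = -27·exp(-3·t/2)/2. Integrando la velocidad y usando la condición inicial x(0) = 9, obtenemos x(t) = 9·exp(-3·t/2). De la ecuación de la posición x(t) = 9·exp(-3·t/2), sustituimos t = 2*log(4)/3 para obtener x = 9/4.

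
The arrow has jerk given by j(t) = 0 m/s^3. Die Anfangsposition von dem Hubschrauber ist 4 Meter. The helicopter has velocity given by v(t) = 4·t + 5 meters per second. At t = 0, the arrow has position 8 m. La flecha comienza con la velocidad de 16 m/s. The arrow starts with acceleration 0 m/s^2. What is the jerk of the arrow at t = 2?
We have jerk j(t) = 0. Substituting t = 2: j(2) = 0.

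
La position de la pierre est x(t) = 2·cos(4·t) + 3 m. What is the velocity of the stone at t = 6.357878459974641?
Starting from position x(t) = 2·cos(4·t) + 3, we take 1 derivative. The derivative of position gives velocity: v(t) = -8·sin(4·t). From the given velocity equation v(t) = -8·sin(4·t), we substitute t = 6.357878459974641 to get v = -2.35477932025411.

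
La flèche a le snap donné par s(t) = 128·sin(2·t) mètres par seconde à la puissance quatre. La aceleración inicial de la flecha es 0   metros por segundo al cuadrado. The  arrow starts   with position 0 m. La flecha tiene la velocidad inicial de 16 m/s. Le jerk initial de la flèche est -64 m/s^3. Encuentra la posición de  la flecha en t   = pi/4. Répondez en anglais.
We need to integrate our snap equation s(t) = 128·sin(2·t) 4 times. Finding the antiderivative of s(t) and using j(0) = -64: j(t) = -64·cos(2·t). The integral of jerk, with a(0) = 0, gives acceleration: a(t) = -32·sin(2·t). The integral of acceleration is velocity. Using v(0) = 16, we get v(t) = 16·cos(2·t). Finding the antiderivative of v(t) and using x(0) = 0: x(t) = 8·sin(2·t). We have position x(t) = 8·sin(2·t). Substituting t = pi/4: x(pi/4) = 8.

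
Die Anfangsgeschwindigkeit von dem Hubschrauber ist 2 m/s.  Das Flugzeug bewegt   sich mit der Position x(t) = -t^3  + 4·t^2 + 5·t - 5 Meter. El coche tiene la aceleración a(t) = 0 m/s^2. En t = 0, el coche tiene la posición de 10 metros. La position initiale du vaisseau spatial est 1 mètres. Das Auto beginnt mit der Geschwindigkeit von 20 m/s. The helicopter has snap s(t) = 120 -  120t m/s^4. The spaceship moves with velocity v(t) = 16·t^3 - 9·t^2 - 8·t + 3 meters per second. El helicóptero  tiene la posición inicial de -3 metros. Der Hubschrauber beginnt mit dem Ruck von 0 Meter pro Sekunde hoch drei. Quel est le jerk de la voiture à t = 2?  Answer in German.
Um dies zu lösen, müssen wir 1 Ableitung unserer Gleichung für die Beschleunigung a(t) = 0 nehmen. Die Ableitung von der Beschleunigung ergibt den Ruck: j(t) = 0. Wir haben den Ruck j(t) = 0. Durch Einsetzen von t = 2: j(2) = 0.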